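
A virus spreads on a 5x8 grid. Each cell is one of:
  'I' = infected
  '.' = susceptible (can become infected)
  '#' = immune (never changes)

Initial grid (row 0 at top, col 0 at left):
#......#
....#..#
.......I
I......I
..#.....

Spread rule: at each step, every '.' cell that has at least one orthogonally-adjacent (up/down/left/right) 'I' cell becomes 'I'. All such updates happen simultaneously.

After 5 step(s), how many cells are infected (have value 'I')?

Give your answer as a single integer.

Step 0 (initial): 3 infected
Step 1: +6 new -> 9 infected
Step 2: +8 new -> 17 infected
Step 3: +8 new -> 25 infected
Step 4: +6 new -> 31 infected
Step 5: +3 new -> 34 infected

Answer: 34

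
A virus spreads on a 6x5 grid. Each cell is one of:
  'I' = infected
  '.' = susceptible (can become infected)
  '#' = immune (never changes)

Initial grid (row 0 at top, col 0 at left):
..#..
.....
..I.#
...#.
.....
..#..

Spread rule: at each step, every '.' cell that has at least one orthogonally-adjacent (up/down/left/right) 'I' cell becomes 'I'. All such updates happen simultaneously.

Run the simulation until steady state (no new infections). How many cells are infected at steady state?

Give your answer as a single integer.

Step 0 (initial): 1 infected
Step 1: +4 new -> 5 infected
Step 2: +5 new -> 10 infected
Step 3: +7 new -> 17 infected
Step 4: +6 new -> 23 infected
Step 5: +3 new -> 26 infected
Step 6: +0 new -> 26 infected

Answer: 26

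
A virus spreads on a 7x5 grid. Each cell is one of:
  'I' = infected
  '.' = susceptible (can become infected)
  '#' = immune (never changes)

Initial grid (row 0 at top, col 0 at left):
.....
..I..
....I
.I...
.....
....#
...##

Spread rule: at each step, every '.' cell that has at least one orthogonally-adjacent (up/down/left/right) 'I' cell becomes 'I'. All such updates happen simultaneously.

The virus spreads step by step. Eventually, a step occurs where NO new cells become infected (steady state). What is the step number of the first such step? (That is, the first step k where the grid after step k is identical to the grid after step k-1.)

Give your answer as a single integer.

Step 0 (initial): 3 infected
Step 1: +11 new -> 14 infected
Step 2: +10 new -> 24 infected
Step 3: +5 new -> 29 infected
Step 4: +3 new -> 32 infected
Step 5: +0 new -> 32 infected

Answer: 5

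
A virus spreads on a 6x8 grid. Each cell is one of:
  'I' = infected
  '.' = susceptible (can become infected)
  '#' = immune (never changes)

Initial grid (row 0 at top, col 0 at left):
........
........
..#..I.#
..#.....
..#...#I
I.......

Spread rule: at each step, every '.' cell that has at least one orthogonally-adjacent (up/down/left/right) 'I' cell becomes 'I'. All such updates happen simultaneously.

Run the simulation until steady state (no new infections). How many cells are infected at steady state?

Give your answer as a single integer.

Step 0 (initial): 3 infected
Step 1: +8 new -> 11 infected
Step 2: +11 new -> 22 infected
Step 3: +10 new -> 32 infected
Step 4: +7 new -> 39 infected
Step 5: +3 new -> 42 infected
Step 6: +1 new -> 43 infected
Step 7: +0 new -> 43 infected

Answer: 43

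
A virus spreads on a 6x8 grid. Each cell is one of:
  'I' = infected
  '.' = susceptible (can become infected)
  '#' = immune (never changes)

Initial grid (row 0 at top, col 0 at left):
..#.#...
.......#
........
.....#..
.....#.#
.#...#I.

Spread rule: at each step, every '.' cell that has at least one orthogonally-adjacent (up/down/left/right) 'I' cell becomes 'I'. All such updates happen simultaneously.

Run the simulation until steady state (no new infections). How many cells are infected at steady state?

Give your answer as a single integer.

Step 0 (initial): 1 infected
Step 1: +2 new -> 3 infected
Step 2: +1 new -> 4 infected
Step 3: +2 new -> 6 infected
Step 4: +3 new -> 9 infected
Step 5: +3 new -> 12 infected
Step 6: +5 new -> 17 infected
Step 7: +4 new -> 21 infected
Step 8: +6 new -> 27 infected
Step 9: +5 new -> 32 infected
Step 10: +5 new -> 37 infected
Step 11: +2 new -> 39 infected
Step 12: +1 new -> 40 infected
Step 13: +0 new -> 40 infected

Answer: 40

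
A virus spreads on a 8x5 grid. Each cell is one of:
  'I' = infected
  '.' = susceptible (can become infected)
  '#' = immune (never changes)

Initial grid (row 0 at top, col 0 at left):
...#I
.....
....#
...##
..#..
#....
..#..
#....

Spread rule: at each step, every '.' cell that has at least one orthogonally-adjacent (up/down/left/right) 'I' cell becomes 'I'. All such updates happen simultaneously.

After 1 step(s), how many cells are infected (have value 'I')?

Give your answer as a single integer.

Step 0 (initial): 1 infected
Step 1: +1 new -> 2 infected

Answer: 2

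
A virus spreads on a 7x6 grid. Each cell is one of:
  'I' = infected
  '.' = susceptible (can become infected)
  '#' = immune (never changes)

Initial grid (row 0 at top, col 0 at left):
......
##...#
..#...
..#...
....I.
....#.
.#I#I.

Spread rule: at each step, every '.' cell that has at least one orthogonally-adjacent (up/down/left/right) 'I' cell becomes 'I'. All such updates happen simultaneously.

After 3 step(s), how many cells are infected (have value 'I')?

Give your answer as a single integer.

Answer: 20

Derivation:
Step 0 (initial): 3 infected
Step 1: +5 new -> 8 infected
Step 2: +7 new -> 15 infected
Step 3: +5 new -> 20 infected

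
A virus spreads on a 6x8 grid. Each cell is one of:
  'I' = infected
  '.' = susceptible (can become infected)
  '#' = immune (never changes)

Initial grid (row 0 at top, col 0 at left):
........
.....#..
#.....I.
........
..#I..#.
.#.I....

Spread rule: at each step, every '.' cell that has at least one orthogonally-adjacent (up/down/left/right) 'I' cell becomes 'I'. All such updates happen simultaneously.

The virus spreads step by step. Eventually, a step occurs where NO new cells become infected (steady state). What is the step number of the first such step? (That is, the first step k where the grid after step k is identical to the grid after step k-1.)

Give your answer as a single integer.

Step 0 (initial): 3 infected
Step 1: +8 new -> 11 infected
Step 2: +10 new -> 21 infected
Step 3: +8 new -> 29 infected
Step 4: +7 new -> 36 infected
Step 5: +3 new -> 39 infected
Step 6: +3 new -> 42 infected
Step 7: +1 new -> 43 infected
Step 8: +0 new -> 43 infected

Answer: 8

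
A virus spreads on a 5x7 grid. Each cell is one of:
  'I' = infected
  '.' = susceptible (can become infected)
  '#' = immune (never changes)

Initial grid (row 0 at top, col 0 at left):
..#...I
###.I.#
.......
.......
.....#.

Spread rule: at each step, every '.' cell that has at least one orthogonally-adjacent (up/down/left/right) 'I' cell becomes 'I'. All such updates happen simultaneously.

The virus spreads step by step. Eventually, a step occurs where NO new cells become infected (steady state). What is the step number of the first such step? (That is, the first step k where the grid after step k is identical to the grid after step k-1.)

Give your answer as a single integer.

Step 0 (initial): 2 infected
Step 1: +5 new -> 7 infected
Step 2: +4 new -> 11 infected
Step 3: +5 new -> 16 infected
Step 4: +4 new -> 20 infected
Step 5: +4 new -> 24 infected
Step 6: +2 new -> 26 infected
Step 7: +1 new -> 27 infected
Step 8: +0 new -> 27 infected

Answer: 8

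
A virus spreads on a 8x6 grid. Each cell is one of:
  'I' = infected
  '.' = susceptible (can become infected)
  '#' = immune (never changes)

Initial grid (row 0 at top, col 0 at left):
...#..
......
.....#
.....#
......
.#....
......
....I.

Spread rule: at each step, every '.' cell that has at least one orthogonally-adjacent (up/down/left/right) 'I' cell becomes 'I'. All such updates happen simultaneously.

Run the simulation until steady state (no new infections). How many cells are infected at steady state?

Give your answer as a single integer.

Step 0 (initial): 1 infected
Step 1: +3 new -> 4 infected
Step 2: +4 new -> 8 infected
Step 3: +5 new -> 13 infected
Step 4: +6 new -> 19 infected
Step 5: +4 new -> 23 infected
Step 6: +5 new -> 28 infected
Step 7: +6 new -> 34 infected
Step 8: +4 new -> 38 infected
Step 9: +3 new -> 41 infected
Step 10: +2 new -> 43 infected
Step 11: +1 new -> 44 infected
Step 12: +0 new -> 44 infected

Answer: 44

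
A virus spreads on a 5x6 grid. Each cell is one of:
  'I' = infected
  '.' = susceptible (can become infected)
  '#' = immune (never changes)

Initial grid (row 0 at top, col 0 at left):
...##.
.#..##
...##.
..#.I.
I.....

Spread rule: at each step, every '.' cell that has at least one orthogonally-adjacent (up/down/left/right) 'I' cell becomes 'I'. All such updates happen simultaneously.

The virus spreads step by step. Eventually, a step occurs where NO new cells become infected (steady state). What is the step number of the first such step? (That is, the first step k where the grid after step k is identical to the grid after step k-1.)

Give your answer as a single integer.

Step 0 (initial): 2 infected
Step 1: +5 new -> 7 infected
Step 2: +6 new -> 13 infected
Step 3: +2 new -> 15 infected
Step 4: +2 new -> 17 infected
Step 5: +2 new -> 19 infected
Step 6: +2 new -> 21 infected
Step 7: +0 new -> 21 infected

Answer: 7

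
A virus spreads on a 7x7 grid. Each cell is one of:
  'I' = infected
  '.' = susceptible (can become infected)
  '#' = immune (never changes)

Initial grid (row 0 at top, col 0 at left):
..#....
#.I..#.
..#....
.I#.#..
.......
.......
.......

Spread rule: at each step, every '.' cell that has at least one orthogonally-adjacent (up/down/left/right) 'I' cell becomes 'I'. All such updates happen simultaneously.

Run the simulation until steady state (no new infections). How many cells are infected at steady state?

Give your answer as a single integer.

Answer: 43

Derivation:
Step 0 (initial): 2 infected
Step 1: +5 new -> 7 infected
Step 2: +8 new -> 15 infected
Step 3: +8 new -> 23 infected
Step 4: +6 new -> 29 infected
Step 5: +6 new -> 35 infected
Step 6: +5 new -> 40 infected
Step 7: +2 new -> 42 infected
Step 8: +1 new -> 43 infected
Step 9: +0 new -> 43 infected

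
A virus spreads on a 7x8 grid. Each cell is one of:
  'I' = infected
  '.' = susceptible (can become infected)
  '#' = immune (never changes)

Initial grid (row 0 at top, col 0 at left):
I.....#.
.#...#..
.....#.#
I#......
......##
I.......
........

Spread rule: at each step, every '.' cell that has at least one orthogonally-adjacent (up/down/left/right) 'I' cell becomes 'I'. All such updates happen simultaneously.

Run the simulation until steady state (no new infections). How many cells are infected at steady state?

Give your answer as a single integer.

Answer: 48

Derivation:
Step 0 (initial): 3 infected
Step 1: +6 new -> 9 infected
Step 2: +5 new -> 14 infected
Step 3: +6 new -> 20 infected
Step 4: +7 new -> 27 infected
Step 5: +7 new -> 34 infected
Step 6: +4 new -> 38 infected
Step 7: +3 new -> 41 infected
Step 8: +2 new -> 43 infected
Step 9: +2 new -> 45 infected
Step 10: +1 new -> 46 infected
Step 11: +1 new -> 47 infected
Step 12: +1 new -> 48 infected
Step 13: +0 new -> 48 infected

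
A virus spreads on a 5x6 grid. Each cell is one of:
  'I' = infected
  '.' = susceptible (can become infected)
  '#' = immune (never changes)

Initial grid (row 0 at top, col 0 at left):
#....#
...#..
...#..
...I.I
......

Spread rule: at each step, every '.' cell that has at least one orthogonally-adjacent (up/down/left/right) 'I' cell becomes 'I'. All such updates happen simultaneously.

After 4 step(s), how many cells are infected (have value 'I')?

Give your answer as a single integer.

Answer: 23

Derivation:
Step 0 (initial): 2 infected
Step 1: +5 new -> 7 infected
Step 2: +6 new -> 13 infected
Step 3: +5 new -> 18 infected
Step 4: +5 new -> 23 infected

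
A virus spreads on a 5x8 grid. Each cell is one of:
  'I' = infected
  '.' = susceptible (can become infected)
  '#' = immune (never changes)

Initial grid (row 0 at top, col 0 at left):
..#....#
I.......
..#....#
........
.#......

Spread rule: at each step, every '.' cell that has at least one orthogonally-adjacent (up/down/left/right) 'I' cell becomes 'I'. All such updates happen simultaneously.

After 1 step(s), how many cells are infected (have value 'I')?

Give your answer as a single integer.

Answer: 4

Derivation:
Step 0 (initial): 1 infected
Step 1: +3 new -> 4 infected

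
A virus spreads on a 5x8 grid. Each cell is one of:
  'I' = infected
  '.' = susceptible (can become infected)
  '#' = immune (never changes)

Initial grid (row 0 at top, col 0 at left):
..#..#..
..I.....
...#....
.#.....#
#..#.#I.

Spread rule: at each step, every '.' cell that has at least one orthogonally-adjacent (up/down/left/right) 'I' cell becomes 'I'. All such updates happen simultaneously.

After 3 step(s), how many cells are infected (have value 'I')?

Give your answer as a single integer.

Answer: 26

Derivation:
Step 0 (initial): 2 infected
Step 1: +5 new -> 7 infected
Step 2: +8 new -> 15 infected
Step 3: +11 new -> 26 infected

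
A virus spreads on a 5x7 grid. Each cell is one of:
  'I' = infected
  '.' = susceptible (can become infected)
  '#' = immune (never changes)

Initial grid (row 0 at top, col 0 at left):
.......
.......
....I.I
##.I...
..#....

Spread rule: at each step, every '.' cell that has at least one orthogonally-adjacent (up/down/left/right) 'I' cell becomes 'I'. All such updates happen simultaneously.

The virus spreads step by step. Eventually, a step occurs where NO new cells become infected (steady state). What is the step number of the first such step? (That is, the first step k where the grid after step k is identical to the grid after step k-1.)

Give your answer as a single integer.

Step 0 (initial): 3 infected
Step 1: +8 new -> 11 infected
Step 2: +8 new -> 19 infected
Step 3: +5 new -> 24 infected
Step 4: +3 new -> 27 infected
Step 5: +2 new -> 29 infected
Step 6: +1 new -> 30 infected
Step 7: +0 new -> 30 infected

Answer: 7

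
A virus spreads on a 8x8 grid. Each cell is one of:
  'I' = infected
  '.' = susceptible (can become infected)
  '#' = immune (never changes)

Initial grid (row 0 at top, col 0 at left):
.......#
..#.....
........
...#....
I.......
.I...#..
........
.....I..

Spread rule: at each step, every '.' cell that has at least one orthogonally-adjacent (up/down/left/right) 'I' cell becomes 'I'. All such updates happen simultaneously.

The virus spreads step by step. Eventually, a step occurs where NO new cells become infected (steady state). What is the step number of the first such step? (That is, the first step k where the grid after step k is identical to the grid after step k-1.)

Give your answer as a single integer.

Answer: 10

Derivation:
Step 0 (initial): 3 infected
Step 1: +8 new -> 11 infected
Step 2: +11 new -> 22 infected
Step 3: +10 new -> 32 infected
Step 4: +6 new -> 38 infected
Step 5: +6 new -> 44 infected
Step 6: +6 new -> 50 infected
Step 7: +5 new -> 55 infected
Step 8: +4 new -> 59 infected
Step 9: +1 new -> 60 infected
Step 10: +0 new -> 60 infected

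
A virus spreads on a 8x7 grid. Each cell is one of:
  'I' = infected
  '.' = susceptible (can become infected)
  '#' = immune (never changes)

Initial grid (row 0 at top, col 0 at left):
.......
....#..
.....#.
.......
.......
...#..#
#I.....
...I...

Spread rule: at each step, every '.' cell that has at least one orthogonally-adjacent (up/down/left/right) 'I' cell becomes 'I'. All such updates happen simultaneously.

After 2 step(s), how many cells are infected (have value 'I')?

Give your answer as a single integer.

Answer: 14

Derivation:
Step 0 (initial): 2 infected
Step 1: +6 new -> 8 infected
Step 2: +6 new -> 14 infected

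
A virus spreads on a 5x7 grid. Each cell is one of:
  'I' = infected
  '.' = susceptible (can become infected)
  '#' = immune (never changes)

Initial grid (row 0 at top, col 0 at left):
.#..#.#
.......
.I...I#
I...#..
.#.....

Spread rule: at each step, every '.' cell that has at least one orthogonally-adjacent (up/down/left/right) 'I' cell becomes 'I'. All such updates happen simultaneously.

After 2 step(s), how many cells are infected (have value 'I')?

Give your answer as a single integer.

Step 0 (initial): 3 infected
Step 1: +8 new -> 11 infected
Step 2: +9 new -> 20 infected

Answer: 20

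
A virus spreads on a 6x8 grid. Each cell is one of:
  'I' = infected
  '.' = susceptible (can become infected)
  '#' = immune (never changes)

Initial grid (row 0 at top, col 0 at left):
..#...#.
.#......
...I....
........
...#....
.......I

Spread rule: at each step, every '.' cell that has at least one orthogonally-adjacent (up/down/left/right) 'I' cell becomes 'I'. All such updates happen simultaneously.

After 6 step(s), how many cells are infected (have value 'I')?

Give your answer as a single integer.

Step 0 (initial): 2 infected
Step 1: +6 new -> 8 infected
Step 2: +10 new -> 18 infected
Step 3: +12 new -> 30 infected
Step 4: +8 new -> 38 infected
Step 5: +4 new -> 42 infected
Step 6: +2 new -> 44 infected

Answer: 44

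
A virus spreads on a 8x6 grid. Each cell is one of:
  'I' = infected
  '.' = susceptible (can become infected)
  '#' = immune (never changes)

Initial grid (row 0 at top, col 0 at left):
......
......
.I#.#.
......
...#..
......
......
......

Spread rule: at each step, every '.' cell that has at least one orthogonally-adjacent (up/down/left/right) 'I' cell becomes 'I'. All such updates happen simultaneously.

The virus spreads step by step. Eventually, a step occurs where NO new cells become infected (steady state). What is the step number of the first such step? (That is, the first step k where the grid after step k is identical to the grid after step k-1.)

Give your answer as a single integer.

Step 0 (initial): 1 infected
Step 1: +3 new -> 4 infected
Step 2: +6 new -> 10 infected
Step 3: +7 new -> 17 infected
Step 4: +7 new -> 24 infected
Step 5: +8 new -> 32 infected
Step 6: +7 new -> 39 infected
Step 7: +3 new -> 42 infected
Step 8: +2 new -> 44 infected
Step 9: +1 new -> 45 infected
Step 10: +0 new -> 45 infected

Answer: 10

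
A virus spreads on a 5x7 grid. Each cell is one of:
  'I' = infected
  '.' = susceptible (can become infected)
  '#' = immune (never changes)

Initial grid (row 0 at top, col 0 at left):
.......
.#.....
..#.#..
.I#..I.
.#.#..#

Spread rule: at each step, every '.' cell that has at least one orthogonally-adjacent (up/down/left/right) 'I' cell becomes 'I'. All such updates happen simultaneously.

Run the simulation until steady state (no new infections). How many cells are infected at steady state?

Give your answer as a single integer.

Step 0 (initial): 2 infected
Step 1: +6 new -> 8 infected
Step 2: +6 new -> 14 infected
Step 3: +5 new -> 19 infected
Step 4: +4 new -> 23 infected
Step 5: +3 new -> 26 infected
Step 6: +1 new -> 27 infected
Step 7: +0 new -> 27 infected

Answer: 27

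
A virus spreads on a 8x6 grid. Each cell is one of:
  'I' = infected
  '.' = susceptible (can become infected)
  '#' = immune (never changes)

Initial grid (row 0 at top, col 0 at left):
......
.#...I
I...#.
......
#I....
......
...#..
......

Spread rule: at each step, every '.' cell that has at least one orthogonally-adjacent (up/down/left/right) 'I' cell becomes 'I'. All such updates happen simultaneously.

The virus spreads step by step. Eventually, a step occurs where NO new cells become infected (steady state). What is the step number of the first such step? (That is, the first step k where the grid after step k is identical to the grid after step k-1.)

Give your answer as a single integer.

Answer: 7

Derivation:
Step 0 (initial): 3 infected
Step 1: +9 new -> 12 infected
Step 2: +10 new -> 22 infected
Step 3: +12 new -> 34 infected
Step 4: +5 new -> 39 infected
Step 5: +3 new -> 42 infected
Step 6: +2 new -> 44 infected
Step 7: +0 new -> 44 infected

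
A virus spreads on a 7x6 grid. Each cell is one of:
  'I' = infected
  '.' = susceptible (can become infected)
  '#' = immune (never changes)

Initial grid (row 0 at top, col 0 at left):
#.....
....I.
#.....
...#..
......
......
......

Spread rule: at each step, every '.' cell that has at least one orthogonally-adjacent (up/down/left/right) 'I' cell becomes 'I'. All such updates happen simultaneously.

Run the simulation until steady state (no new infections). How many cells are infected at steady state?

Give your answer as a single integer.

Step 0 (initial): 1 infected
Step 1: +4 new -> 5 infected
Step 2: +6 new -> 11 infected
Step 3: +5 new -> 16 infected
Step 4: +7 new -> 23 infected
Step 5: +5 new -> 28 infected
Step 6: +5 new -> 33 infected
Step 7: +3 new -> 36 infected
Step 8: +2 new -> 38 infected
Step 9: +1 new -> 39 infected
Step 10: +0 new -> 39 infected

Answer: 39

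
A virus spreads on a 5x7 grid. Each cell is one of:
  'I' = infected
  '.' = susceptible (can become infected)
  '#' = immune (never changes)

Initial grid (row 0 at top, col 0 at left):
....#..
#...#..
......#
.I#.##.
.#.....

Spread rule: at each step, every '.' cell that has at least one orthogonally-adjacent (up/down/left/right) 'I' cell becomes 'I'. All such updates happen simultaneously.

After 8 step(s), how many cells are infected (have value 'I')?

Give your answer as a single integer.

Step 0 (initial): 1 infected
Step 1: +2 new -> 3 infected
Step 2: +4 new -> 7 infected
Step 3: +3 new -> 10 infected
Step 4: +5 new -> 15 infected
Step 5: +3 new -> 18 infected
Step 6: +3 new -> 21 infected
Step 7: +3 new -> 24 infected
Step 8: +2 new -> 26 infected

Answer: 26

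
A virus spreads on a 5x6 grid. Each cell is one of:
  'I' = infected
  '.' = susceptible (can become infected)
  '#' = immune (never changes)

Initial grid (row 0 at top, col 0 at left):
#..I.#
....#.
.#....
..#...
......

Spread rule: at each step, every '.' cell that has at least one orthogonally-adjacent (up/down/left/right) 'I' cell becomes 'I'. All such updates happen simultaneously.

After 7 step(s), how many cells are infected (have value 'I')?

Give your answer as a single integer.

Step 0 (initial): 1 infected
Step 1: +3 new -> 4 infected
Step 2: +3 new -> 7 infected
Step 3: +4 new -> 11 infected
Step 4: +4 new -> 15 infected
Step 5: +5 new -> 20 infected
Step 6: +3 new -> 23 infected
Step 7: +2 new -> 25 infected

Answer: 25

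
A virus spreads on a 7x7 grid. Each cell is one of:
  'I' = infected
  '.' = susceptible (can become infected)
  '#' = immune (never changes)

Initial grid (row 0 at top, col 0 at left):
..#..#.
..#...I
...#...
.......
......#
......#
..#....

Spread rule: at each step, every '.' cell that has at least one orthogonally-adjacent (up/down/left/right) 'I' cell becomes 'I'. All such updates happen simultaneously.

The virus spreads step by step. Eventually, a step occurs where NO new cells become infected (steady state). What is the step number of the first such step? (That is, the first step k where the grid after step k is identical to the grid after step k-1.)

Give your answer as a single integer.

Answer: 12

Derivation:
Step 0 (initial): 1 infected
Step 1: +3 new -> 4 infected
Step 2: +3 new -> 7 infected
Step 3: +4 new -> 11 infected
Step 4: +3 new -> 14 infected
Step 5: +3 new -> 17 infected
Step 6: +4 new -> 21 infected
Step 7: +6 new -> 27 infected
Step 8: +5 new -> 32 infected
Step 9: +4 new -> 36 infected
Step 10: +4 new -> 40 infected
Step 11: +2 new -> 42 infected
Step 12: +0 new -> 42 infected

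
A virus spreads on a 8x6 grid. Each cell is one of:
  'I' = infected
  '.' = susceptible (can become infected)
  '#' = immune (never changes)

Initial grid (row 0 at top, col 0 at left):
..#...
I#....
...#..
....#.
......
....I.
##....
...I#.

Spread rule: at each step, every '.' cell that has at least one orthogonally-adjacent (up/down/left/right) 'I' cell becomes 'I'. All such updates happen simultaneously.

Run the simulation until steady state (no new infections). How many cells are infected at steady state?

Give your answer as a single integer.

Step 0 (initial): 3 infected
Step 1: +8 new -> 11 infected
Step 2: +9 new -> 20 infected
Step 3: +9 new -> 29 infected
Step 4: +5 new -> 34 infected
Step 5: +3 new -> 37 infected
Step 6: +3 new -> 40 infected
Step 7: +1 new -> 41 infected
Step 8: +0 new -> 41 infected

Answer: 41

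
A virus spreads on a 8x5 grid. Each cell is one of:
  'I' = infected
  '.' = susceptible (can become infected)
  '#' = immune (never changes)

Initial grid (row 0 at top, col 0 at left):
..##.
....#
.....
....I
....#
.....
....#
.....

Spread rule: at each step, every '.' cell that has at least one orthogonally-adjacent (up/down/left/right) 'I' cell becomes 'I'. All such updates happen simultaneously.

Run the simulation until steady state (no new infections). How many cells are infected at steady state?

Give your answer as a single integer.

Answer: 34

Derivation:
Step 0 (initial): 1 infected
Step 1: +2 new -> 3 infected
Step 2: +3 new -> 6 infected
Step 3: +5 new -> 11 infected
Step 4: +7 new -> 18 infected
Step 5: +6 new -> 24 infected
Step 6: +6 new -> 30 infected
Step 7: +3 new -> 33 infected
Step 8: +1 new -> 34 infected
Step 9: +0 new -> 34 infected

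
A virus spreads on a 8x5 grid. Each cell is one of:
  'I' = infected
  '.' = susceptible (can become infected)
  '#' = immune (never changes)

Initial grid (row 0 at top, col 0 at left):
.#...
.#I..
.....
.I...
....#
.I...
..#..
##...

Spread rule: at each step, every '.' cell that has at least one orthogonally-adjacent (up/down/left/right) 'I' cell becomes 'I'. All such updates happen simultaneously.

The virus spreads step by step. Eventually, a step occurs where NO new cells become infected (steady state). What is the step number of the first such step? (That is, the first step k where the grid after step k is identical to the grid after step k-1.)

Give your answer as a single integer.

Step 0 (initial): 3 infected
Step 1: +10 new -> 13 infected
Step 2: +9 new -> 22 infected
Step 3: +7 new -> 29 infected
Step 4: +3 new -> 32 infected
Step 5: +2 new -> 34 infected
Step 6: +0 new -> 34 infected

Answer: 6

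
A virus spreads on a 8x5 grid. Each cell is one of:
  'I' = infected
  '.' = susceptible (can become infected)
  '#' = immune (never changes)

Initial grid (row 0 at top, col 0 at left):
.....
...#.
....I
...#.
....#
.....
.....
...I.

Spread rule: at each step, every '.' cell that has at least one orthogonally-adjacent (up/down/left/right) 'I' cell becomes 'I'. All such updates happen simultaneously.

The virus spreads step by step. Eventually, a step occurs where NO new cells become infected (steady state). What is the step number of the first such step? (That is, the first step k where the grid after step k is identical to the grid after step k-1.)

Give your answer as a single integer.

Step 0 (initial): 2 infected
Step 1: +6 new -> 8 infected
Step 2: +6 new -> 14 infected
Step 3: +9 new -> 23 infected
Step 4: +7 new -> 30 infected
Step 5: +5 new -> 35 infected
Step 6: +2 new -> 37 infected
Step 7: +0 new -> 37 infected

Answer: 7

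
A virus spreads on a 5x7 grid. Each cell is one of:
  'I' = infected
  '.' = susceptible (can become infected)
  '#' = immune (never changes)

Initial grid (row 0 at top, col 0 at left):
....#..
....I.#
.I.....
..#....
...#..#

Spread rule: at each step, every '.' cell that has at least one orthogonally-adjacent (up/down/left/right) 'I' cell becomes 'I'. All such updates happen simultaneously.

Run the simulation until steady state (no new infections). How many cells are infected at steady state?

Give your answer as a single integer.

Step 0 (initial): 2 infected
Step 1: +7 new -> 9 infected
Step 2: +10 new -> 19 infected
Step 3: +9 new -> 28 infected
Step 4: +2 new -> 30 infected
Step 5: +0 new -> 30 infected

Answer: 30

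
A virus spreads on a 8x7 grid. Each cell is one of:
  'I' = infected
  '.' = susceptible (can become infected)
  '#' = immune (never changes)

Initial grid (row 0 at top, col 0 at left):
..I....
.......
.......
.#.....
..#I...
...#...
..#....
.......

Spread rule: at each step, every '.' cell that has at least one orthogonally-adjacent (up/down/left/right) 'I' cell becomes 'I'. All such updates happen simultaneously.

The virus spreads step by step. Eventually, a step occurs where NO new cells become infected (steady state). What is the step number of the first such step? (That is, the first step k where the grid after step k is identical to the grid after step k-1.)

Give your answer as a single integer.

Answer: 10

Derivation:
Step 0 (initial): 2 infected
Step 1: +5 new -> 7 infected
Step 2: +10 new -> 17 infected
Step 3: +9 new -> 26 infected
Step 4: +9 new -> 35 infected
Step 5: +6 new -> 41 infected
Step 6: +3 new -> 44 infected
Step 7: +3 new -> 47 infected
Step 8: +4 new -> 51 infected
Step 9: +1 new -> 52 infected
Step 10: +0 new -> 52 infected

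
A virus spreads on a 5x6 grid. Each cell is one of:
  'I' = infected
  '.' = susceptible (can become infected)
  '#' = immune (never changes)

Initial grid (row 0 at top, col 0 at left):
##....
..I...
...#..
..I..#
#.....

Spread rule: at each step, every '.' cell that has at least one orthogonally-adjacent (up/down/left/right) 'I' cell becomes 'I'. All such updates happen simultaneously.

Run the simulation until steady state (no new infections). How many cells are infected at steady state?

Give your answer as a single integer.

Answer: 25

Derivation:
Step 0 (initial): 2 infected
Step 1: +7 new -> 9 infected
Step 2: +8 new -> 17 infected
Step 3: +5 new -> 22 infected
Step 4: +3 new -> 25 infected
Step 5: +0 new -> 25 infected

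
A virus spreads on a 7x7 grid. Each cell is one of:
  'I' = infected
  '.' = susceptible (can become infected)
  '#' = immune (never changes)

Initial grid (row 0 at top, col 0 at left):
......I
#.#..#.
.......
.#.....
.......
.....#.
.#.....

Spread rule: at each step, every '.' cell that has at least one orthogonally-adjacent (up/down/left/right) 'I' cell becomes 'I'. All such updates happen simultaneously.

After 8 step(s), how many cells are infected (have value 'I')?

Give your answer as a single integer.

Answer: 34

Derivation:
Step 0 (initial): 1 infected
Step 1: +2 new -> 3 infected
Step 2: +2 new -> 5 infected
Step 3: +4 new -> 9 infected
Step 4: +5 new -> 14 infected
Step 5: +5 new -> 19 infected
Step 6: +6 new -> 25 infected
Step 7: +5 new -> 30 infected
Step 8: +4 new -> 34 infected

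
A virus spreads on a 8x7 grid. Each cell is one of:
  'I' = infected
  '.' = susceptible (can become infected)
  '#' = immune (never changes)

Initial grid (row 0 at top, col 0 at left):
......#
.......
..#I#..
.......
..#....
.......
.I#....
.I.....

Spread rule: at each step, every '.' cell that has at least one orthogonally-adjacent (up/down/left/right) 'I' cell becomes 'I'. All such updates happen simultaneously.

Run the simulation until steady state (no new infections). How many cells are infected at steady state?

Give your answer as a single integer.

Answer: 51

Derivation:
Step 0 (initial): 3 infected
Step 1: +6 new -> 9 infected
Step 2: +10 new -> 19 infected
Step 3: +11 new -> 30 infected
Step 4: +12 new -> 42 infected
Step 5: +7 new -> 49 infected
Step 6: +2 new -> 51 infected
Step 7: +0 new -> 51 infected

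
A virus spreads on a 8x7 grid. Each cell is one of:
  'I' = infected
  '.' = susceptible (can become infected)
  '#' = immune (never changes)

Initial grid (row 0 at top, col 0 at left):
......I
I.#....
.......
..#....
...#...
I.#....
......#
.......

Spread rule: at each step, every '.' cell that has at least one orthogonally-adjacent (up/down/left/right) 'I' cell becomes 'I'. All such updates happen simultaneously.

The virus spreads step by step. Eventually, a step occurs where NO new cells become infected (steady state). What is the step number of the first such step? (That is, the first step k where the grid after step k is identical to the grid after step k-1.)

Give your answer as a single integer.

Step 0 (initial): 3 infected
Step 1: +8 new -> 11 infected
Step 2: +9 new -> 20 infected
Step 3: +10 new -> 30 infected
Step 4: +7 new -> 37 infected
Step 5: +7 new -> 44 infected
Step 6: +5 new -> 49 infected
Step 7: +1 new -> 50 infected
Step 8: +1 new -> 51 infected
Step 9: +0 new -> 51 infected

Answer: 9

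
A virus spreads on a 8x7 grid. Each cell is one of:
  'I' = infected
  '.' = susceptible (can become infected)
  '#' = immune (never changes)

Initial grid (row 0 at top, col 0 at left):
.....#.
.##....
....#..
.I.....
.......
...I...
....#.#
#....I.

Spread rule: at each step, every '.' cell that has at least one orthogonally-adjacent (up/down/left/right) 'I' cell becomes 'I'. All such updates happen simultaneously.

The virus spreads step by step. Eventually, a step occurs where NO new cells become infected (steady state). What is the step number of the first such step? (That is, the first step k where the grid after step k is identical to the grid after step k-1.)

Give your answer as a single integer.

Answer: 9

Derivation:
Step 0 (initial): 3 infected
Step 1: +11 new -> 14 infected
Step 2: +10 new -> 24 infected
Step 3: +8 new -> 32 infected
Step 4: +6 new -> 38 infected
Step 5: +5 new -> 43 infected
Step 6: +4 new -> 47 infected
Step 7: +1 new -> 48 infected
Step 8: +1 new -> 49 infected
Step 9: +0 new -> 49 infected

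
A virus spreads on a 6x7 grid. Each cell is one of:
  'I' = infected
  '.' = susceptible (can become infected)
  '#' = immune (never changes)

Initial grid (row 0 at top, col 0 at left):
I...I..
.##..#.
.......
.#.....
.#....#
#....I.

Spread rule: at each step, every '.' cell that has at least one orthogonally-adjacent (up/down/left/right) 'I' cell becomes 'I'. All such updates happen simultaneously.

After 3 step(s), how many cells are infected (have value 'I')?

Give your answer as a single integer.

Answer: 28

Derivation:
Step 0 (initial): 3 infected
Step 1: +8 new -> 11 infected
Step 2: +8 new -> 19 infected
Step 3: +9 new -> 28 infected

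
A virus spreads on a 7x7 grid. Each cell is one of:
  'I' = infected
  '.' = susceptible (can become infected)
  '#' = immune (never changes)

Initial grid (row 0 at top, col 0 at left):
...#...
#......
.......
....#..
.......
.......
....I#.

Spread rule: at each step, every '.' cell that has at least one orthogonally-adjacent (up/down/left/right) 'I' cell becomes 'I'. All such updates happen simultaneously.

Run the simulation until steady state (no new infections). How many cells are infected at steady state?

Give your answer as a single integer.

Answer: 45

Derivation:
Step 0 (initial): 1 infected
Step 1: +2 new -> 3 infected
Step 2: +4 new -> 7 infected
Step 3: +5 new -> 12 infected
Step 4: +7 new -> 19 infected
Step 5: +6 new -> 25 infected
Step 6: +7 new -> 32 infected
Step 7: +6 new -> 38 infected
Step 8: +5 new -> 43 infected
Step 9: +1 new -> 44 infected
Step 10: +1 new -> 45 infected
Step 11: +0 new -> 45 infected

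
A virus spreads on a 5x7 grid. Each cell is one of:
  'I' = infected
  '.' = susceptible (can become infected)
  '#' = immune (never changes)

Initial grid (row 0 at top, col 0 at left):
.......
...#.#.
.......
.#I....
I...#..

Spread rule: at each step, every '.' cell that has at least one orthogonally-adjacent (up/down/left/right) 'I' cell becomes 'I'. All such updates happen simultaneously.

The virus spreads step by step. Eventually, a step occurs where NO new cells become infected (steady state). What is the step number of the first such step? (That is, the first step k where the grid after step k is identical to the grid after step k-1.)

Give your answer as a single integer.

Answer: 8

Derivation:
Step 0 (initial): 2 infected
Step 1: +5 new -> 7 infected
Step 2: +6 new -> 13 infected
Step 3: +5 new -> 18 infected
Step 4: +7 new -> 25 infected
Step 5: +3 new -> 28 infected
Step 6: +2 new -> 30 infected
Step 7: +1 new -> 31 infected
Step 8: +0 new -> 31 infected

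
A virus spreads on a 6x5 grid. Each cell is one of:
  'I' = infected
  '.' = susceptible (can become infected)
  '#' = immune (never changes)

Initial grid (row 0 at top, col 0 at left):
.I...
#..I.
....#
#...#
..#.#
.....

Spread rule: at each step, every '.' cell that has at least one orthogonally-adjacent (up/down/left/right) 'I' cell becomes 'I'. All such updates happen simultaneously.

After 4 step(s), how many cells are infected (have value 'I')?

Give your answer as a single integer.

Answer: 19

Derivation:
Step 0 (initial): 2 infected
Step 1: +7 new -> 9 infected
Step 2: +4 new -> 13 infected
Step 3: +4 new -> 17 infected
Step 4: +2 new -> 19 infected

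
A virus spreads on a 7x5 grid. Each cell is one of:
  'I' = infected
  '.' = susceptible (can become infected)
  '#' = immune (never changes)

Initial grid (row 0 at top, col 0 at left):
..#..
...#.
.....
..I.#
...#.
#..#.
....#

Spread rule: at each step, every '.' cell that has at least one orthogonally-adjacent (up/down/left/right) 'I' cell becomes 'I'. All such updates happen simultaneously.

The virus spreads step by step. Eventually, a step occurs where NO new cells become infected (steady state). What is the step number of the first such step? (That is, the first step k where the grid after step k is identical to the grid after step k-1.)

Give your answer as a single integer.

Answer: 7

Derivation:
Step 0 (initial): 1 infected
Step 1: +4 new -> 5 infected
Step 2: +6 new -> 11 infected
Step 3: +6 new -> 17 infected
Step 4: +5 new -> 22 infected
Step 5: +3 new -> 25 infected
Step 6: +1 new -> 26 infected
Step 7: +0 new -> 26 infected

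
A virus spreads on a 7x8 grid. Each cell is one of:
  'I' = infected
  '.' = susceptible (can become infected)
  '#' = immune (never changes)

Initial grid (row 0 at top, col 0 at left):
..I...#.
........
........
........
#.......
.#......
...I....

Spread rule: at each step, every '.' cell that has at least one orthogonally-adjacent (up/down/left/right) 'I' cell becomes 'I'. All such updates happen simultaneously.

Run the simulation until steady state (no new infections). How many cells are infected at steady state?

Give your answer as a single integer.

Answer: 53

Derivation:
Step 0 (initial): 2 infected
Step 1: +6 new -> 8 infected
Step 2: +10 new -> 18 infected
Step 3: +12 new -> 30 infected
Step 4: +10 new -> 40 infected
Step 5: +6 new -> 46 infected
Step 6: +4 new -> 50 infected
Step 7: +3 new -> 53 infected
Step 8: +0 new -> 53 infected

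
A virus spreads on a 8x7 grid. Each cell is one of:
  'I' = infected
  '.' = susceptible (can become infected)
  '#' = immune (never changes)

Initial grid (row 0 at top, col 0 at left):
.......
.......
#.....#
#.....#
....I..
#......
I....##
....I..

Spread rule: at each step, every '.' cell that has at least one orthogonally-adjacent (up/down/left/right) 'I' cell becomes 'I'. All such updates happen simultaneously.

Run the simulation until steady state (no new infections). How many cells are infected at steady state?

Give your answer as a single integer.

Step 0 (initial): 3 infected
Step 1: +9 new -> 12 infected
Step 2: +13 new -> 25 infected
Step 3: +7 new -> 32 infected
Step 4: +6 new -> 38 infected
Step 5: +5 new -> 43 infected
Step 6: +3 new -> 46 infected
Step 7: +2 new -> 48 infected
Step 8: +1 new -> 49 infected
Step 9: +0 new -> 49 infected

Answer: 49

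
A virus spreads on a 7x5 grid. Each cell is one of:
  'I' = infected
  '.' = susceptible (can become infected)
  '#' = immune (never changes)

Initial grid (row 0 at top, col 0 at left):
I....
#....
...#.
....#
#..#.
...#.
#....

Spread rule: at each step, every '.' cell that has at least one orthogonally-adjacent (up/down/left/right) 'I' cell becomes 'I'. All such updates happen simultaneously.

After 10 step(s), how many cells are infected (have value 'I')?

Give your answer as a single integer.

Step 0 (initial): 1 infected
Step 1: +1 new -> 2 infected
Step 2: +2 new -> 4 infected
Step 3: +3 new -> 7 infected
Step 4: +5 new -> 12 infected
Step 5: +4 new -> 16 infected
Step 6: +4 new -> 20 infected
Step 7: +3 new -> 23 infected
Step 8: +1 new -> 24 infected
Step 9: +1 new -> 25 infected
Step 10: +1 new -> 26 infected

Answer: 26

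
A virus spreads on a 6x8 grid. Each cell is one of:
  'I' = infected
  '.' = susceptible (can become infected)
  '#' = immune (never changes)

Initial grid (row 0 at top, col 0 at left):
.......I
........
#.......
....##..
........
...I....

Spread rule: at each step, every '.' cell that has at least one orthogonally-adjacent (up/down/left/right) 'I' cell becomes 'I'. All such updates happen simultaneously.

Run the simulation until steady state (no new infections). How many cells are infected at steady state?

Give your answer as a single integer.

Answer: 45

Derivation:
Step 0 (initial): 2 infected
Step 1: +5 new -> 7 infected
Step 2: +8 new -> 15 infected
Step 3: +10 new -> 25 infected
Step 4: +12 new -> 37 infected
Step 5: +4 new -> 41 infected
Step 6: +2 new -> 43 infected
Step 7: +2 new -> 45 infected
Step 8: +0 new -> 45 infected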